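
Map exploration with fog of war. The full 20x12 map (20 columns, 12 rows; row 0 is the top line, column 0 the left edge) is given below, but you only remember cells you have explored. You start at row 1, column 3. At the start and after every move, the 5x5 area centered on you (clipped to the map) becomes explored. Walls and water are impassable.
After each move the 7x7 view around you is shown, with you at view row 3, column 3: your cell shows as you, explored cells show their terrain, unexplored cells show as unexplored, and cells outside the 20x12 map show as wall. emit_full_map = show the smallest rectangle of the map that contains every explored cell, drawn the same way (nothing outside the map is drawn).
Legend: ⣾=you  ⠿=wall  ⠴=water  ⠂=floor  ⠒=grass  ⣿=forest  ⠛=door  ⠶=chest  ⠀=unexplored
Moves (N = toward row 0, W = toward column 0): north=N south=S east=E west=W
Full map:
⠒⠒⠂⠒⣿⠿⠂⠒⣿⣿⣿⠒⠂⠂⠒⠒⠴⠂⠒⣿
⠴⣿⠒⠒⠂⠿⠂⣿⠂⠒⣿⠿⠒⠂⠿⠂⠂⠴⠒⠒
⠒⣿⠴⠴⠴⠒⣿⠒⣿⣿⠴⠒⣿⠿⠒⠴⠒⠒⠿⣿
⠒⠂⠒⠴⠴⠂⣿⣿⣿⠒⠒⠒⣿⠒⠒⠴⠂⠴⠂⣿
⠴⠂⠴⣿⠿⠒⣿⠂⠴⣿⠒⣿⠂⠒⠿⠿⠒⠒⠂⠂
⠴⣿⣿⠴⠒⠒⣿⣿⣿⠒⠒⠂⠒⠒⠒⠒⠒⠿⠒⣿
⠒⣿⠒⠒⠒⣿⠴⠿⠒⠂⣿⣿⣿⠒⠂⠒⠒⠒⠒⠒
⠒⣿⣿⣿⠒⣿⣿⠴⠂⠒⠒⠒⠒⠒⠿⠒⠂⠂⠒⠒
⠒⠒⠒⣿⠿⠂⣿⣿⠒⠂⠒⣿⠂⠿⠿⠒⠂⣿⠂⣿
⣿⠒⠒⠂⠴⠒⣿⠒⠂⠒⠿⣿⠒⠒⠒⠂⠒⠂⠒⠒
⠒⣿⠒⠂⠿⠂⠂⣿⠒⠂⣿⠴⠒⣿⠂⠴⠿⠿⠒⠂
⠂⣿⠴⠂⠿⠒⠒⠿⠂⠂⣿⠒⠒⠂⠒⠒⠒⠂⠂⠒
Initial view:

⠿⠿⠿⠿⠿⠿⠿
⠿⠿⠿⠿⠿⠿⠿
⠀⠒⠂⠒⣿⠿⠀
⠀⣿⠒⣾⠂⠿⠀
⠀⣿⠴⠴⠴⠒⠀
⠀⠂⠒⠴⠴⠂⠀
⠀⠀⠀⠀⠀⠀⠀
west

⠿⠿⠿⠿⠿⠿⠿
⠿⠿⠿⠿⠿⠿⠿
⠿⠒⠒⠂⠒⣿⠿
⠿⠴⣿⣾⠒⠂⠿
⠿⠒⣿⠴⠴⠴⠒
⠿⠒⠂⠒⠴⠴⠂
⠿⠀⠀⠀⠀⠀⠀

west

⠿⠿⠿⠿⠿⠿⠿
⠿⠿⠿⠿⠿⠿⠿
⠿⠿⠒⠒⠂⠒⣿
⠿⠿⠴⣾⠒⠒⠂
⠿⠿⠒⣿⠴⠴⠴
⠿⠿⠒⠂⠒⠴⠴
⠿⠿⠀⠀⠀⠀⠀

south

⠿⠿⠿⠿⠿⠿⠿
⠿⠿⠒⠒⠂⠒⣿
⠿⠿⠴⣿⠒⠒⠂
⠿⠿⠒⣾⠴⠴⠴
⠿⠿⠒⠂⠒⠴⠴
⠿⠿⠴⠂⠴⣿⠀
⠿⠿⠀⠀⠀⠀⠀

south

⠿⠿⠒⠒⠂⠒⣿
⠿⠿⠴⣿⠒⠒⠂
⠿⠿⠒⣿⠴⠴⠴
⠿⠿⠒⣾⠒⠴⠴
⠿⠿⠴⠂⠴⣿⠀
⠿⠿⠴⣿⣿⠴⠀
⠿⠿⠀⠀⠀⠀⠀

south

⠿⠿⠴⣿⠒⠒⠂
⠿⠿⠒⣿⠴⠴⠴
⠿⠿⠒⠂⠒⠴⠴
⠿⠿⠴⣾⠴⣿⠀
⠿⠿⠴⣿⣿⠴⠀
⠿⠿⠒⣿⠒⠒⠀
⠿⠿⠀⠀⠀⠀⠀

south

⠿⠿⠒⣿⠴⠴⠴
⠿⠿⠒⠂⠒⠴⠴
⠿⠿⠴⠂⠴⣿⠀
⠿⠿⠴⣾⣿⠴⠀
⠿⠿⠒⣿⠒⠒⠀
⠿⠿⠒⣿⣿⣿⠀
⠿⠿⠀⠀⠀⠀⠀

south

⠿⠿⠒⠂⠒⠴⠴
⠿⠿⠴⠂⠴⣿⠀
⠿⠿⠴⣿⣿⠴⠀
⠿⠿⠒⣾⠒⠒⠀
⠿⠿⠒⣿⣿⣿⠀
⠿⠿⠒⠒⠒⣿⠀
⠿⠿⠀⠀⠀⠀⠀

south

⠿⠿⠴⠂⠴⣿⠀
⠿⠿⠴⣿⣿⠴⠀
⠿⠿⠒⣿⠒⠒⠀
⠿⠿⠒⣾⣿⣿⠀
⠿⠿⠒⠒⠒⣿⠀
⠿⠿⣿⠒⠒⠂⠀
⠿⠿⠀⠀⠀⠀⠀

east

⠿⠴⠂⠴⣿⠀⠀
⠿⠴⣿⣿⠴⠒⠀
⠿⠒⣿⠒⠒⠒⠀
⠿⠒⣿⣾⣿⠒⠀
⠿⠒⠒⠒⣿⠿⠀
⠿⣿⠒⠒⠂⠴⠀
⠿⠀⠀⠀⠀⠀⠀

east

⠴⠂⠴⣿⠀⠀⠀
⠴⣿⣿⠴⠒⠒⠀
⠒⣿⠒⠒⠒⣿⠀
⠒⣿⣿⣾⠒⣿⠀
⠒⠒⠒⣿⠿⠂⠀
⣿⠒⠒⠂⠴⠒⠀
⠀⠀⠀⠀⠀⠀⠀

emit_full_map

⠒⠒⠂⠒⣿⠿
⠴⣿⠒⠒⠂⠿
⠒⣿⠴⠴⠴⠒
⠒⠂⠒⠴⠴⠂
⠴⠂⠴⣿⠀⠀
⠴⣿⣿⠴⠒⠒
⠒⣿⠒⠒⠒⣿
⠒⣿⣿⣾⠒⣿
⠒⠒⠒⣿⠿⠂
⣿⠒⠒⠂⠴⠒

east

⠂⠴⣿⠀⠀⠀⠀
⣿⣿⠴⠒⠒⣿⠀
⣿⠒⠒⠒⣿⠴⠀
⣿⣿⣿⣾⣿⣿⠀
⠒⠒⣿⠿⠂⣿⠀
⠒⠒⠂⠴⠒⣿⠀
⠀⠀⠀⠀⠀⠀⠀

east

⠴⣿⠀⠀⠀⠀⠀
⣿⠴⠒⠒⣿⣿⠀
⠒⠒⠒⣿⠴⠿⠀
⣿⣿⠒⣾⣿⠴⠀
⠒⣿⠿⠂⣿⣿⠀
⠒⠂⠴⠒⣿⠒⠀
⠀⠀⠀⠀⠀⠀⠀

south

⣿⠴⠒⠒⣿⣿⠀
⠒⠒⠒⣿⠴⠿⠀
⣿⣿⠒⣿⣿⠴⠀
⠒⣿⠿⣾⣿⣿⠀
⠒⠂⠴⠒⣿⠒⠀
⠀⠂⠿⠂⠂⣿⠀
⠀⠀⠀⠀⠀⠀⠀

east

⠴⠒⠒⣿⣿⠀⠀
⠒⠒⣿⠴⠿⠒⠀
⣿⠒⣿⣿⠴⠂⠀
⣿⠿⠂⣾⣿⠒⠀
⠂⠴⠒⣿⠒⠂⠀
⠂⠿⠂⠂⣿⠒⠀
⠀⠀⠀⠀⠀⠀⠀

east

⠒⠒⣿⣿⠀⠀⠀
⠒⣿⠴⠿⠒⠂⠀
⠒⣿⣿⠴⠂⠒⠀
⠿⠂⣿⣾⠒⠂⠀
⠴⠒⣿⠒⠂⠒⠀
⠿⠂⠂⣿⠒⠂⠀
⠀⠀⠀⠀⠀⠀⠀

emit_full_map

⠒⠒⠂⠒⣿⠿⠀⠀⠀⠀
⠴⣿⠒⠒⠂⠿⠀⠀⠀⠀
⠒⣿⠴⠴⠴⠒⠀⠀⠀⠀
⠒⠂⠒⠴⠴⠂⠀⠀⠀⠀
⠴⠂⠴⣿⠀⠀⠀⠀⠀⠀
⠴⣿⣿⠴⠒⠒⣿⣿⠀⠀
⠒⣿⠒⠒⠒⣿⠴⠿⠒⠂
⠒⣿⣿⣿⠒⣿⣿⠴⠂⠒
⠒⠒⠒⣿⠿⠂⣿⣾⠒⠂
⣿⠒⠒⠂⠴⠒⣿⠒⠂⠒
⠀⠀⠀⠂⠿⠂⠂⣿⠒⠂

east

⠒⣿⣿⠀⠀⠀⠀
⣿⠴⠿⠒⠂⣿⠀
⣿⣿⠴⠂⠒⠒⠀
⠂⣿⣿⣾⠂⠒⠀
⠒⣿⠒⠂⠒⠿⠀
⠂⠂⣿⠒⠂⣿⠀
⠀⠀⠀⠀⠀⠀⠀

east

⣿⣿⠀⠀⠀⠀⠀
⠴⠿⠒⠂⣿⣿⠀
⣿⠴⠂⠒⠒⠒⠀
⣿⣿⠒⣾⠒⣿⠀
⣿⠒⠂⠒⠿⣿⠀
⠂⣿⠒⠂⣿⠴⠀
⠀⠀⠀⠀⠀⠀⠀

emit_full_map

⠒⠒⠂⠒⣿⠿⠀⠀⠀⠀⠀⠀
⠴⣿⠒⠒⠂⠿⠀⠀⠀⠀⠀⠀
⠒⣿⠴⠴⠴⠒⠀⠀⠀⠀⠀⠀
⠒⠂⠒⠴⠴⠂⠀⠀⠀⠀⠀⠀
⠴⠂⠴⣿⠀⠀⠀⠀⠀⠀⠀⠀
⠴⣿⣿⠴⠒⠒⣿⣿⠀⠀⠀⠀
⠒⣿⠒⠒⠒⣿⠴⠿⠒⠂⣿⣿
⠒⣿⣿⣿⠒⣿⣿⠴⠂⠒⠒⠒
⠒⠒⠒⣿⠿⠂⣿⣿⠒⣾⠒⣿
⣿⠒⠒⠂⠴⠒⣿⠒⠂⠒⠿⣿
⠀⠀⠀⠂⠿⠂⠂⣿⠒⠂⣿⠴


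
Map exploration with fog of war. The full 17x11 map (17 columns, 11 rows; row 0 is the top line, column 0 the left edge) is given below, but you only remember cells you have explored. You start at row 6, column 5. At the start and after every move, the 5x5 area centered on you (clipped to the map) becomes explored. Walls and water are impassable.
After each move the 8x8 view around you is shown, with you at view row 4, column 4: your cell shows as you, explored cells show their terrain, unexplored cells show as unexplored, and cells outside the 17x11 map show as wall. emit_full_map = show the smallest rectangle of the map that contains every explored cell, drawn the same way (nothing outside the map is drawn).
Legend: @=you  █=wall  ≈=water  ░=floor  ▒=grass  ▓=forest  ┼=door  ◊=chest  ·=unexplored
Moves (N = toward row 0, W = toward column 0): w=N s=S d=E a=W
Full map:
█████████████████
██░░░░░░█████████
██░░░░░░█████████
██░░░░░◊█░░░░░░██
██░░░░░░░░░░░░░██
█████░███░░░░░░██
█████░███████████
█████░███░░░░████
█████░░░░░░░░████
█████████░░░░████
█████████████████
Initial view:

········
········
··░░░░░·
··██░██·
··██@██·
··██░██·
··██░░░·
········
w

········
········
··░░░░◊·
··░░░░░·
··██@██·
··██░██·
··██░██·
··██░░░·

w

········
········
··░░░░░·
··░░░░◊·
··░░@░░·
··██░██·
··██░██·
··██░██·

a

········
········
··░░░░░░
··░░░░░◊
··░░@░░░
··███░██
··███░██
···██░██

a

█·······
█·······
█·█░░░░░
█·█░░░░░
█·█░@░░░
█·████░█
█·████░█
█···██░█

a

██······
██······
████░░░░
████░░░░
████@░░░
███████░
███████░
██···██░

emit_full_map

██░░░░░░
██░░░░░◊
██@░░░░░
█████░██
█████░██
···██░██
···██░░░

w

████████
██······
████░░░·
████░░░░
████@░░░
████░░░░
███████░
███████░

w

████████
████████
███████·
████░░░·
████@░░░
████░░░░
████░░░░
███████░

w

████████
████████
████████
███████·
████@░░·
████░░░░
████░░░░
████░░░░

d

████████
████████
████████
███████·
███░@░░·
███░░░░░
███░░░░░
███░░░░░

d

████████
████████
████████
███████·
██░░@░░·
██░░░░░░
██░░░░░◊
██░░░░░░

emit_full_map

███████·
██░░@░░·
██░░░░░░
██░░░░░◊
██░░░░░░
█████░██
█████░██
···██░██
···██░░░


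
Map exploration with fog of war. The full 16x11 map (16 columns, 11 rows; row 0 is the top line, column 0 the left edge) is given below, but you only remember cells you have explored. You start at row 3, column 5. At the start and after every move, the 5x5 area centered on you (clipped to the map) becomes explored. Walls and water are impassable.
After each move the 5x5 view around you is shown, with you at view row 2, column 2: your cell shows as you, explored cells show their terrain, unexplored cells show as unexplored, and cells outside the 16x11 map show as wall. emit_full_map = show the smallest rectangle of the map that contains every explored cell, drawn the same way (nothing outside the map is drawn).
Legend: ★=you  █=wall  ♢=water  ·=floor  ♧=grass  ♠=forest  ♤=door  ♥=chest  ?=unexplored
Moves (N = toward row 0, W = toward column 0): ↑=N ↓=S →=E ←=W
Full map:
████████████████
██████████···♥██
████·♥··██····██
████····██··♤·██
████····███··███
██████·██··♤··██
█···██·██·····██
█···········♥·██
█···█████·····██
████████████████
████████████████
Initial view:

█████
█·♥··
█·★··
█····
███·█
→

█████
·♥··█
··★·█
····█
██·██

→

█████
♥··██
··★██
···██
█·██·

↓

♥··██
···██
··★██
█·██·
█·██·

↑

█████
♥··██
··★██
···██
█·██·

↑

█████
█████
♥·★██
···██
···██

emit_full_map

??█████
███████
█·♥·★██
█····██
█····██
███·██·
??█·██·


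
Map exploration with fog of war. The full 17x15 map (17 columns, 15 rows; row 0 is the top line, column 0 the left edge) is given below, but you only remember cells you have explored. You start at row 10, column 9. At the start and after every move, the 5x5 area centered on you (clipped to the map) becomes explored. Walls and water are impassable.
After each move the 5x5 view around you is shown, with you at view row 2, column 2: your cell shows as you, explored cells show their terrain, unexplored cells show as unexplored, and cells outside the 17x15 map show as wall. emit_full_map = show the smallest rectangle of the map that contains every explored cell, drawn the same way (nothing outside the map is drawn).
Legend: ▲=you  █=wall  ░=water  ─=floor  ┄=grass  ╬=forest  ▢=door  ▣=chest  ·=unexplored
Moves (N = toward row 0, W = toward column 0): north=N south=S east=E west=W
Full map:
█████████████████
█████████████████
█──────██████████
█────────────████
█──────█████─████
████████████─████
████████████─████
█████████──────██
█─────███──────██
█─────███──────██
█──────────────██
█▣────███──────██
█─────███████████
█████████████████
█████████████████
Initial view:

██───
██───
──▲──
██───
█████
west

███──
███──
──▲──
███──
█████

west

─███─
─███─
──▲──
─███─
─████

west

──███
──███
──▲──
──███
──███

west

───██
───██
──▲──
───██
───██

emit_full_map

───███───
───███───
──▲──────
───███───
───██████

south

───██
─────
──▲██
───██
█████

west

────█
─────
──▲─█
────█
█████

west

─────
─────
▣─▲──
─────
█████

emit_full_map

··───███───
─────███───
───────────
▣─▲──███───
─────██████
███████····


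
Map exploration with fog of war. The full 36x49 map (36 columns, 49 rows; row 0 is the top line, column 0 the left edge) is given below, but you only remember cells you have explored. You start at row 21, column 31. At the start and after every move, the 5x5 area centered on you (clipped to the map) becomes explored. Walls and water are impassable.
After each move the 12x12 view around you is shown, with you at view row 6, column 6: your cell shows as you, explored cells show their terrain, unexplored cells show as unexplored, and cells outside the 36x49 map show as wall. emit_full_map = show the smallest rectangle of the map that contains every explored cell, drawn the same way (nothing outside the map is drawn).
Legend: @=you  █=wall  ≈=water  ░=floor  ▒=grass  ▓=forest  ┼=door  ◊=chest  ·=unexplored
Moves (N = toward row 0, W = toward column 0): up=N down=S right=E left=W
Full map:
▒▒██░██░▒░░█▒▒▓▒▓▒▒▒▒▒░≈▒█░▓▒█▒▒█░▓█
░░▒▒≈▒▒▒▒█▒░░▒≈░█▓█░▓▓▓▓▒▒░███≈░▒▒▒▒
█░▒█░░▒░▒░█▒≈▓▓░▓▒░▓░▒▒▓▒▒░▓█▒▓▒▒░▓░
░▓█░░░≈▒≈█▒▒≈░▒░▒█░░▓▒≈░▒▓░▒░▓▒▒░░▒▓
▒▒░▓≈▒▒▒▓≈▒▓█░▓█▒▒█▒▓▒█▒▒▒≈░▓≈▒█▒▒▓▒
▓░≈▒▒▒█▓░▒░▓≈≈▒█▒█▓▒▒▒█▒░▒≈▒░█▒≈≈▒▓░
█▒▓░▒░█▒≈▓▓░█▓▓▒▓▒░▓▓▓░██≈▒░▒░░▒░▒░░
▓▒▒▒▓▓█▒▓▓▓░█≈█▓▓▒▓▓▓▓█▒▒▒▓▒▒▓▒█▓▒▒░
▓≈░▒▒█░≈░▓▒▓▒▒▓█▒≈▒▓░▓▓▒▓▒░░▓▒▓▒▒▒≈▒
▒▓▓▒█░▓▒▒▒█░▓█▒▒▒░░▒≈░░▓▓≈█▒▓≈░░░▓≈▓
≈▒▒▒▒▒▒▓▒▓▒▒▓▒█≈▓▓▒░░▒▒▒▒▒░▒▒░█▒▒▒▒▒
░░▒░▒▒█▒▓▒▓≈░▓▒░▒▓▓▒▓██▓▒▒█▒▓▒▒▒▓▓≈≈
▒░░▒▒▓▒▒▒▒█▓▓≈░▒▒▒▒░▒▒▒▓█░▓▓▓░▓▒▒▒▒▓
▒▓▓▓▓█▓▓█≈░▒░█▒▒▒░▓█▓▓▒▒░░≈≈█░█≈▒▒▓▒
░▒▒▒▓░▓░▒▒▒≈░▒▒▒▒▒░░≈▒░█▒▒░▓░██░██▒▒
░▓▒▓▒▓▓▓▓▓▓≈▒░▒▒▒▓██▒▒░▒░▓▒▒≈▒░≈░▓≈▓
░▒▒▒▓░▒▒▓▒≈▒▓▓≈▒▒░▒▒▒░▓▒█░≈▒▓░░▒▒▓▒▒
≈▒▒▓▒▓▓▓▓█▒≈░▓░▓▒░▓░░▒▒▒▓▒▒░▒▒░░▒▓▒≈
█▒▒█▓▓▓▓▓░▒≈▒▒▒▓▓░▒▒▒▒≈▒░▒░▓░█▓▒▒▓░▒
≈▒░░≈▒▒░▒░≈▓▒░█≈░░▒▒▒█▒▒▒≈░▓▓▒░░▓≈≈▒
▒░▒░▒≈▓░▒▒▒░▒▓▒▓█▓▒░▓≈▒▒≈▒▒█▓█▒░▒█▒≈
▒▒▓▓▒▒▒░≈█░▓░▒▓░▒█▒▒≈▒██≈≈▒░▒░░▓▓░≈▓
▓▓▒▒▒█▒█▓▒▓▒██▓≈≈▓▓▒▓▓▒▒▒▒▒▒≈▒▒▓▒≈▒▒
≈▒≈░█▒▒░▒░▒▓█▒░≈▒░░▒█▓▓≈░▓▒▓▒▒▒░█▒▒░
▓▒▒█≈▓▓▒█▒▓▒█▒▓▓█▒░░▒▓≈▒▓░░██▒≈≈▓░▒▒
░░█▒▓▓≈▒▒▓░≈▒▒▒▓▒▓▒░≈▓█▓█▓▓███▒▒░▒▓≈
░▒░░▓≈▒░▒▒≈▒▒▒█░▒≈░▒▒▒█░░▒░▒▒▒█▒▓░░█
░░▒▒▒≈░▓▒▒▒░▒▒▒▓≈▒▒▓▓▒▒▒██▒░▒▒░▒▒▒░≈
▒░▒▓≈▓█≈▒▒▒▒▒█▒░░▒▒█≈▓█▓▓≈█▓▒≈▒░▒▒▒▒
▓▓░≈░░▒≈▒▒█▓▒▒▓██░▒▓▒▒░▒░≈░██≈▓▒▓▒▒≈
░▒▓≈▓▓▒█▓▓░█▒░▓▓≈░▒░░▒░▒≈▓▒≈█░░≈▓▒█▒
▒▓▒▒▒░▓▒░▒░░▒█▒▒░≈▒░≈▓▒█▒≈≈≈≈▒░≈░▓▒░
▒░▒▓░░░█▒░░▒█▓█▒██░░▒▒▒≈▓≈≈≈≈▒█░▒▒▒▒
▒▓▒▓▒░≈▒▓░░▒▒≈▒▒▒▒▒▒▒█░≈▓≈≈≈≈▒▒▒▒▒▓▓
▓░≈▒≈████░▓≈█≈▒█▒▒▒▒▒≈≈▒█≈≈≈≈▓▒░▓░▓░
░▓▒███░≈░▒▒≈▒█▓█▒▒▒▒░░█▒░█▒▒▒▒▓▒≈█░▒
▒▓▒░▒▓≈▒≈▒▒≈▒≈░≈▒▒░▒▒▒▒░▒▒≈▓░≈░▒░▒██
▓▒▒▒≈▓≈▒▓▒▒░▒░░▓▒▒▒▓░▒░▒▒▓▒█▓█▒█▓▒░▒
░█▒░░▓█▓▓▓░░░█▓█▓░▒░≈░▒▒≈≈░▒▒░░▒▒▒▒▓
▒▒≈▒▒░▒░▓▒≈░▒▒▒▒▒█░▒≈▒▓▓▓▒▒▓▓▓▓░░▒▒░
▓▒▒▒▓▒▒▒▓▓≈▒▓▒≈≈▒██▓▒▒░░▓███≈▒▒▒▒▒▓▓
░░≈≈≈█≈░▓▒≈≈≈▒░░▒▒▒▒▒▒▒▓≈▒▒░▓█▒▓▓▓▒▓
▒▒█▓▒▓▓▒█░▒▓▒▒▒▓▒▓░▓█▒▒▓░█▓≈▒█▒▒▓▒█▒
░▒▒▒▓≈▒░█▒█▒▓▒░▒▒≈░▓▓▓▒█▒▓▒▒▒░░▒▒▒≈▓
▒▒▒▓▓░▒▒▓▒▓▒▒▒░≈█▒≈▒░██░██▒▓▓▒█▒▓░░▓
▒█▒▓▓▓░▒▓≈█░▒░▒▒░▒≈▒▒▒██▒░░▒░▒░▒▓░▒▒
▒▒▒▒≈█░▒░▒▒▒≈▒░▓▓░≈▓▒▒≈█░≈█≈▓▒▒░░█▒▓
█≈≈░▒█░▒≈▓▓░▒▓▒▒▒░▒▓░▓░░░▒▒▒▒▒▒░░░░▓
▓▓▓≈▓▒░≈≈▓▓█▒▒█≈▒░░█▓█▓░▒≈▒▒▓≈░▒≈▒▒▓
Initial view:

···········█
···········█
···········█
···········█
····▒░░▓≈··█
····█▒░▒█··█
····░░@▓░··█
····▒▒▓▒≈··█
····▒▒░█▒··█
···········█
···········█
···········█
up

···········█
···········█
···········█
···········█
····█▓▒▒▓··█
····▒░░▓≈··█
····█▒@▒█··█
····░░▓▓░··█
····▒▒▓▒≈··█
····▒▒░█▒··█
···········█
···········█

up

···········█
···········█
···········█
···········█
····▒░░▒▓··█
····█▓▒▒▓··█
····▒░@▓≈··█
····█▒░▒█··█
····░░▓▓░··█
····▒▒▓▒≈··█
····▒▒░█▒··█
···········█

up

···········█
···········█
···········█
···········█
····░░▒▒▓··█
····▒░░▒▓··█
····█▓@▒▓··█
····▒░░▓≈··█
····█▒░▒█··█
····░░▓▓░··█
····▒▒▓▒≈··█
····▒▒░█▒··█

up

···········█
···········█
···········█
···········█
····▒░≈░▓··█
····░░▒▒▓··█
····▒░@▒▓··█
····█▓▒▒▓··█
····▒░░▓≈··█
····█▒░▒█··█
····░░▓▓░··█
····▒▒▓▒≈··█

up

···········█
···········█
···········█
···········█
····██░██··█
····▒░≈░▓··█
····░░@▒▓··█
····▒░░▒▓··█
····█▓▒▒▓··█
····▒░░▓≈··█
····█▒░▒█··█
····░░▓▓░··█

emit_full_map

██░██
▒░≈░▓
░░@▒▓
▒░░▒▓
█▓▒▒▓
▒░░▓≈
█▒░▒█
░░▓▓░
▒▒▓▒≈
▒▒░█▒

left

············
············
············
············
····░██░██··
····≈▒░≈░▓··
····▓░@▒▒▓··
····▒▒░░▒▓··
····░█▓▒▒▓··
·····▒░░▓≈··
·····█▒░▒█··
·····░░▓▓░··

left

············
············
············
············
····▓░██░██·
····▒≈▒░≈░▓·
····▒▓@░▒▒▓·
····░▒▒░░▒▓·
····▓░█▓▒▒▓·
······▒░░▓≈·
······█▒░▒█·
······░░▓▓░·

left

············
············
············
············
····░▓░██░██
····▒▒≈▒░≈░▓
····≈▒@░░▒▒▓
····▒░▒▒░░▒▓
····░▓░█▓▒▒▓
·······▒░░▓≈
·······█▒░▒█
·······░░▓▓░

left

············
············
············
············
····▒░▓░██░█
····▓▒▒≈▒░≈░
····░≈@▓░░▒▒
····▒▒░▒▒░░▒
····▒░▓░█▓▒▒
········▒░░▓
········█▒░▒
········░░▓▓

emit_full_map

▒░▓░██░██
▓▒▒≈▒░≈░▓
░≈@▓░░▒▒▓
▒▒░▒▒░░▒▓
▒░▓░█▓▒▒▓
····▒░░▓≈
····█▒░▒█
····░░▓▓░
····▒▒▓▒≈
····▒▒░█▒

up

············
············
············
············
····░≈≈█░···
····▒░▓░██░█
····▓▒@≈▒░≈░
····░≈▒▓░░▒▒
····▒▒░▒▒░░▒
····▒░▓░█▓▒▒
········▒░░▓
········█▒░▒

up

············
············
············
············
····░▓▓▓░···
····░≈≈█░···
····▒░@░██░█
····▓▒▒≈▒░≈░
····░≈▒▓░░▒▒
····▒▒░▒▒░░▒
····▒░▓░█▓▒▒
········▒░░▓

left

············
············
············
············
····█░▓▓▓░··
····░░≈≈█░··
····▒▒@▓░██░
····░▓▒▒≈▒░≈
····█░≈▒▓░░▒
·····▒▒░▒▒░░
·····▒░▓░█▓▒
·········▒░░

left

············
············
············
············
····▓█░▓▓▓░·
····▒░░≈≈█░·
····█▒@░▓░██
····▒░▓▒▒≈▒░
····▒█░≈▒▓░░
······▒▒░▒▒░
······▒░▓░█▓
··········▒░

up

············
············
············
············
····▓▒▒█▒···
····▓█░▓▓▓░·
····▒░@≈≈█░·
····█▒▒░▓░██
····▒░▓▒▒≈▒░
····▒█░≈▒▓░░
······▒▒░▒▒░
······▒░▓░█▓

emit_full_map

▓▒▒█▒······
▓█░▓▓▓░····
▒░@≈≈█░····
█▒▒░▓░██░██
▒░▓▒▒≈▒░≈░▓
▒█░≈▒▓░░▒▒▓
··▒▒░▒▒░░▒▓
··▒░▓░█▓▒▒▓
······▒░░▓≈
······█▒░▒█
······░░▓▓░
······▒▒▓▒≈
······▒▒░█▒

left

············
············
············
············
····█▓▒▒█▒··
····▒▓█░▓▓▓░
····▒▒@░≈≈█░
····░█▒▒░▓░█
····░▒░▓▒▒≈▒
·····▒█░≈▒▓░
·······▒▒░▒▒
·······▒░▓░█

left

············
············
············
············
····██▓▒▒█▒·
····▒▒▓█░▓▓▓
····▓▒@░░≈≈█
····▒░█▒▒░▓░
····▒░▒░▓▒▒≈
······▒█░≈▒▓
········▒▒░▒
········▒░▓░

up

············
············
············
············
····▒▒▒▒▒···
····██▓▒▒█▒·
····▒▒@█░▓▓▓
····▓▒▒░░≈≈█
····▒░█▒▒░▓░
····▒░▒░▓▒▒≈
······▒█░≈▒▓
········▒▒░▒

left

············
············
············
············
····░▒▒▒▒▒··
····▓██▓▒▒█▒
····▒▒@▓█░▓▓
····▓▓▒▒░░≈≈
····≈▒░█▒▒░▓
·····▒░▒░▓▒▒
·······▒█░≈▒
·········▒▒░

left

············
············
············
············
····░░▒▒▒▒▒·
····▒▓██▓▒▒█
····░▒@▒▓█░▓
····█▓▓▒▒░░≈
····░≈▒░█▒▒░
······▒░▒░▓▒
········▒█░≈
··········▒▒

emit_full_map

░░▒▒▒▒▒········
▒▓██▓▒▒█▒······
░▒@▒▓█░▓▓▓░····
█▓▓▒▒░░≈≈█░····
░≈▒░█▒▒░▓░██░██
··▒░▒░▓▒▒≈▒░≈░▓
····▒█░≈▒▓░░▒▒▓
······▒▒░▒▒░░▒▓
······▒░▓░█▓▒▒▓
··········▒░░▓≈
··········█▒░▒█
··········░░▓▓░
··········▒▒▓▒≈
··········▒▒░█▒


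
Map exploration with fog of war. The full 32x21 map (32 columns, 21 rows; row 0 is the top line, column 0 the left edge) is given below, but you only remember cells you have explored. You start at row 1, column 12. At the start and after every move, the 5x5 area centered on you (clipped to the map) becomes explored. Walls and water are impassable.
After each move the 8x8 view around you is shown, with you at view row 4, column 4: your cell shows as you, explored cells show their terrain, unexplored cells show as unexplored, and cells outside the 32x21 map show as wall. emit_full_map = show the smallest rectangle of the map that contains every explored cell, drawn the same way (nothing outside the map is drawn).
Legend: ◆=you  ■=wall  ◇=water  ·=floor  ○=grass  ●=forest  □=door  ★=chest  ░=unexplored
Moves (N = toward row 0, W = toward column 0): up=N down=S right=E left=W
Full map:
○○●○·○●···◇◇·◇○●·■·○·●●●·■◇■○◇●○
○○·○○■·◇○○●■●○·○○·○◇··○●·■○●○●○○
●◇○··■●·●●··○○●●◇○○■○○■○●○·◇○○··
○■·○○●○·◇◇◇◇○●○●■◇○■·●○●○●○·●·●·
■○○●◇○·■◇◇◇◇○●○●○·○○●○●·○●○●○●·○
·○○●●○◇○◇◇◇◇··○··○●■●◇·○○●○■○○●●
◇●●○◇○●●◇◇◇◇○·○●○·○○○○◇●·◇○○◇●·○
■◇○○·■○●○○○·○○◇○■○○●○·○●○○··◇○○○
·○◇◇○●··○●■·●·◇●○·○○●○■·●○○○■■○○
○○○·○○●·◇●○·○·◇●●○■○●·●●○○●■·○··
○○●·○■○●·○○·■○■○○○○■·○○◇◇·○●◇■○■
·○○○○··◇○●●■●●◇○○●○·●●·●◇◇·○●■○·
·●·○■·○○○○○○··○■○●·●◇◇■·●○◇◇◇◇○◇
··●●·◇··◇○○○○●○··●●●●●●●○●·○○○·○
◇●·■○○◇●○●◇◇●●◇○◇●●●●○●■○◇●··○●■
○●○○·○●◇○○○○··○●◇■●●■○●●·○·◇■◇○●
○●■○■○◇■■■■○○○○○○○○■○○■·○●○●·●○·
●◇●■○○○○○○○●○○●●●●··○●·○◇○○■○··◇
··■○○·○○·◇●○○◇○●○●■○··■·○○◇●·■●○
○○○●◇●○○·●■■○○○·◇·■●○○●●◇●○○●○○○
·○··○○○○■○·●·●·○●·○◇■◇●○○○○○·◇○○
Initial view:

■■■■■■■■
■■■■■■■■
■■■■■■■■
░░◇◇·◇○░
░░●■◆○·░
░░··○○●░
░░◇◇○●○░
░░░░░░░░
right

■■■■■■■■
■■■■■■■■
■■■■■■■■
░◇◇·◇○●░
░●■●◆·○░
░··○○●●░
░◇◇○●○●░
░░░░░░░░

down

■■■■■■■■
■■■■■■■■
░◇◇·◇○●░
░●■●○·○░
░··○◆●●░
░◇◇○●○●░
░░◇○●○●░
░░░░░░░░

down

■■■■■■■■
░◇◇·◇○●░
░●■●○·○░
░··○○●●░
░◇◇○◆○●░
░░◇○●○●░
░░◇··○·░
░░░░░░░░

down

░◇◇·◇○●░
░●■●○·○░
░··○○●●░
░◇◇○●○●░
░░◇○◆○●░
░░◇··○·░
░░◇○·○●░
░░░░░░░░

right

◇◇·◇○●░░
●■●○·○░░
··○○●●◇░
◇◇○●○●■░
░◇○●◆●○░
░◇··○··░
░◇○·○●○░
░░░░░░░░

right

◇·◇○●░░░
■●○·○░░░
·○○●●◇○░
◇○●○●■◇░
◇○●○◆○·░
◇··○··○░
◇○·○●○·░
░░░░░░░░

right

·◇○●░░░░
●○·○░░░░
○○●●◇○○░
○●○●■◇○░
○●○●◆·○░
··○··○●░
○·○●○·○░
░░░░░░░░

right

◇○●░░░░░
○·○░░░░░
○●●◇○○■░
●○●■◇○■░
●○●○◆○○░
·○··○●■░
·○●○·○○░
░░░░░░░░

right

○●░░░░░░
·○░░░░░░
●●◇○○■○░
○●■◇○■·░
○●○·◆○●░
○··○●■●░
○●○·○○○░
░░░░░░░░

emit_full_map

◇◇·◇○●░░░░░
●■●○·○░░░░░
··○○●●◇○○■○
◇◇○●○●■◇○■·
░◇○●○●○·◆○●
░◇··○··○●■●
░◇○·○●○·○○○

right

●░░░░░░░
○░░░░░░░
●◇○○■○○░
●■◇○■·●░
●○·○◆●○░
··○●■●◇░
●○·○○○○░
░░░░░░░░

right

░░░░░░░░
░░░░░░░░
◇○○■○○■░
■◇○■·●○░
○·○○◆○●░
·○●■●◇·░
○·○○○○◇░
░░░░░░░░

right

░░░░░░░░
░░░░░░░░
○○■○○■○░
◇○■·●○●░
·○○●◆●·░
○●■●◇·○░
·○○○○◇●░
░░░░░░░░

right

░░░░░░░░
░░░░░░░░
○■○○■○●░
○■·●○●○░
○○●○◆·○░
●■●◇·○○░
○○○○◇●·░
░░░░░░░░

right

░░░░░░░░
░░░░░░░░
■○○■○●○░
■·●○●○●░
○●○●◆○●░
■●◇·○○●░
○○○◇●·◇░
░░░░░░░░

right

░░░░░░░░
░░░░░░░░
○○■○●○·░
·●○●○●○░
●○●·◆●○░
●◇·○○●○░
○○◇●·◇○░
░░░░░░░░

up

■■■■■■■■
░░░░░░░░
░░○●·■○░
○○■○●○·░
·●○●◆●○░
●○●·○●○░
●◇·○○●○░
○○◇●·◇○░

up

■■■■■■■■
■■■■■■■■
░░●●·■◇░
░░○●·■○░
○○■○◆○·░
·●○●○●○░
●○●·○●○░
●◇·○○●○░

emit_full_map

◇◇·◇○●░░░░░░●●·■◇
●■●○·○░░░░░░○●·■○
··○○●●◇○○■○○■○◆○·
◇◇○●○●■◇○■·●○●○●○
░◇○●○●○·○○●○●·○●○
░◇··○··○●■●◇·○○●○
░◇○·○●○·○○○○◇●·◇○

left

■■■■■■■■
■■■■■■■■
░░●●●·■◇
░░·○●·■○
■○○■◆●○·
■·●○●○●○
○●○●·○●○
■●◇·○○●○

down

■■■■■■■■
░░●●●·■◇
░░·○●·■○
■○○■○●○·
■·●○◆○●○
○●○●·○●○
■●◇·○○●○
○○○◇●·◇○

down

░░●●●·■◇
░░·○●·■○
■○○■○●○·
■·●○●○●○
○●○●◆○●○
■●◇·○○●○
○○○◇●·◇○
░░░░░░░░

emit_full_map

◇◇·◇○●░░░░░●●●·■◇
●■●○·○░░░░░·○●·■○
··○○●●◇○○■○○■○●○·
◇◇○●○●■◇○■·●○●○●○
░◇○●○●○·○○●○●◆○●○
░◇··○··○●■●◇·○○●○
░◇○·○●○·○○○○◇●·◇○


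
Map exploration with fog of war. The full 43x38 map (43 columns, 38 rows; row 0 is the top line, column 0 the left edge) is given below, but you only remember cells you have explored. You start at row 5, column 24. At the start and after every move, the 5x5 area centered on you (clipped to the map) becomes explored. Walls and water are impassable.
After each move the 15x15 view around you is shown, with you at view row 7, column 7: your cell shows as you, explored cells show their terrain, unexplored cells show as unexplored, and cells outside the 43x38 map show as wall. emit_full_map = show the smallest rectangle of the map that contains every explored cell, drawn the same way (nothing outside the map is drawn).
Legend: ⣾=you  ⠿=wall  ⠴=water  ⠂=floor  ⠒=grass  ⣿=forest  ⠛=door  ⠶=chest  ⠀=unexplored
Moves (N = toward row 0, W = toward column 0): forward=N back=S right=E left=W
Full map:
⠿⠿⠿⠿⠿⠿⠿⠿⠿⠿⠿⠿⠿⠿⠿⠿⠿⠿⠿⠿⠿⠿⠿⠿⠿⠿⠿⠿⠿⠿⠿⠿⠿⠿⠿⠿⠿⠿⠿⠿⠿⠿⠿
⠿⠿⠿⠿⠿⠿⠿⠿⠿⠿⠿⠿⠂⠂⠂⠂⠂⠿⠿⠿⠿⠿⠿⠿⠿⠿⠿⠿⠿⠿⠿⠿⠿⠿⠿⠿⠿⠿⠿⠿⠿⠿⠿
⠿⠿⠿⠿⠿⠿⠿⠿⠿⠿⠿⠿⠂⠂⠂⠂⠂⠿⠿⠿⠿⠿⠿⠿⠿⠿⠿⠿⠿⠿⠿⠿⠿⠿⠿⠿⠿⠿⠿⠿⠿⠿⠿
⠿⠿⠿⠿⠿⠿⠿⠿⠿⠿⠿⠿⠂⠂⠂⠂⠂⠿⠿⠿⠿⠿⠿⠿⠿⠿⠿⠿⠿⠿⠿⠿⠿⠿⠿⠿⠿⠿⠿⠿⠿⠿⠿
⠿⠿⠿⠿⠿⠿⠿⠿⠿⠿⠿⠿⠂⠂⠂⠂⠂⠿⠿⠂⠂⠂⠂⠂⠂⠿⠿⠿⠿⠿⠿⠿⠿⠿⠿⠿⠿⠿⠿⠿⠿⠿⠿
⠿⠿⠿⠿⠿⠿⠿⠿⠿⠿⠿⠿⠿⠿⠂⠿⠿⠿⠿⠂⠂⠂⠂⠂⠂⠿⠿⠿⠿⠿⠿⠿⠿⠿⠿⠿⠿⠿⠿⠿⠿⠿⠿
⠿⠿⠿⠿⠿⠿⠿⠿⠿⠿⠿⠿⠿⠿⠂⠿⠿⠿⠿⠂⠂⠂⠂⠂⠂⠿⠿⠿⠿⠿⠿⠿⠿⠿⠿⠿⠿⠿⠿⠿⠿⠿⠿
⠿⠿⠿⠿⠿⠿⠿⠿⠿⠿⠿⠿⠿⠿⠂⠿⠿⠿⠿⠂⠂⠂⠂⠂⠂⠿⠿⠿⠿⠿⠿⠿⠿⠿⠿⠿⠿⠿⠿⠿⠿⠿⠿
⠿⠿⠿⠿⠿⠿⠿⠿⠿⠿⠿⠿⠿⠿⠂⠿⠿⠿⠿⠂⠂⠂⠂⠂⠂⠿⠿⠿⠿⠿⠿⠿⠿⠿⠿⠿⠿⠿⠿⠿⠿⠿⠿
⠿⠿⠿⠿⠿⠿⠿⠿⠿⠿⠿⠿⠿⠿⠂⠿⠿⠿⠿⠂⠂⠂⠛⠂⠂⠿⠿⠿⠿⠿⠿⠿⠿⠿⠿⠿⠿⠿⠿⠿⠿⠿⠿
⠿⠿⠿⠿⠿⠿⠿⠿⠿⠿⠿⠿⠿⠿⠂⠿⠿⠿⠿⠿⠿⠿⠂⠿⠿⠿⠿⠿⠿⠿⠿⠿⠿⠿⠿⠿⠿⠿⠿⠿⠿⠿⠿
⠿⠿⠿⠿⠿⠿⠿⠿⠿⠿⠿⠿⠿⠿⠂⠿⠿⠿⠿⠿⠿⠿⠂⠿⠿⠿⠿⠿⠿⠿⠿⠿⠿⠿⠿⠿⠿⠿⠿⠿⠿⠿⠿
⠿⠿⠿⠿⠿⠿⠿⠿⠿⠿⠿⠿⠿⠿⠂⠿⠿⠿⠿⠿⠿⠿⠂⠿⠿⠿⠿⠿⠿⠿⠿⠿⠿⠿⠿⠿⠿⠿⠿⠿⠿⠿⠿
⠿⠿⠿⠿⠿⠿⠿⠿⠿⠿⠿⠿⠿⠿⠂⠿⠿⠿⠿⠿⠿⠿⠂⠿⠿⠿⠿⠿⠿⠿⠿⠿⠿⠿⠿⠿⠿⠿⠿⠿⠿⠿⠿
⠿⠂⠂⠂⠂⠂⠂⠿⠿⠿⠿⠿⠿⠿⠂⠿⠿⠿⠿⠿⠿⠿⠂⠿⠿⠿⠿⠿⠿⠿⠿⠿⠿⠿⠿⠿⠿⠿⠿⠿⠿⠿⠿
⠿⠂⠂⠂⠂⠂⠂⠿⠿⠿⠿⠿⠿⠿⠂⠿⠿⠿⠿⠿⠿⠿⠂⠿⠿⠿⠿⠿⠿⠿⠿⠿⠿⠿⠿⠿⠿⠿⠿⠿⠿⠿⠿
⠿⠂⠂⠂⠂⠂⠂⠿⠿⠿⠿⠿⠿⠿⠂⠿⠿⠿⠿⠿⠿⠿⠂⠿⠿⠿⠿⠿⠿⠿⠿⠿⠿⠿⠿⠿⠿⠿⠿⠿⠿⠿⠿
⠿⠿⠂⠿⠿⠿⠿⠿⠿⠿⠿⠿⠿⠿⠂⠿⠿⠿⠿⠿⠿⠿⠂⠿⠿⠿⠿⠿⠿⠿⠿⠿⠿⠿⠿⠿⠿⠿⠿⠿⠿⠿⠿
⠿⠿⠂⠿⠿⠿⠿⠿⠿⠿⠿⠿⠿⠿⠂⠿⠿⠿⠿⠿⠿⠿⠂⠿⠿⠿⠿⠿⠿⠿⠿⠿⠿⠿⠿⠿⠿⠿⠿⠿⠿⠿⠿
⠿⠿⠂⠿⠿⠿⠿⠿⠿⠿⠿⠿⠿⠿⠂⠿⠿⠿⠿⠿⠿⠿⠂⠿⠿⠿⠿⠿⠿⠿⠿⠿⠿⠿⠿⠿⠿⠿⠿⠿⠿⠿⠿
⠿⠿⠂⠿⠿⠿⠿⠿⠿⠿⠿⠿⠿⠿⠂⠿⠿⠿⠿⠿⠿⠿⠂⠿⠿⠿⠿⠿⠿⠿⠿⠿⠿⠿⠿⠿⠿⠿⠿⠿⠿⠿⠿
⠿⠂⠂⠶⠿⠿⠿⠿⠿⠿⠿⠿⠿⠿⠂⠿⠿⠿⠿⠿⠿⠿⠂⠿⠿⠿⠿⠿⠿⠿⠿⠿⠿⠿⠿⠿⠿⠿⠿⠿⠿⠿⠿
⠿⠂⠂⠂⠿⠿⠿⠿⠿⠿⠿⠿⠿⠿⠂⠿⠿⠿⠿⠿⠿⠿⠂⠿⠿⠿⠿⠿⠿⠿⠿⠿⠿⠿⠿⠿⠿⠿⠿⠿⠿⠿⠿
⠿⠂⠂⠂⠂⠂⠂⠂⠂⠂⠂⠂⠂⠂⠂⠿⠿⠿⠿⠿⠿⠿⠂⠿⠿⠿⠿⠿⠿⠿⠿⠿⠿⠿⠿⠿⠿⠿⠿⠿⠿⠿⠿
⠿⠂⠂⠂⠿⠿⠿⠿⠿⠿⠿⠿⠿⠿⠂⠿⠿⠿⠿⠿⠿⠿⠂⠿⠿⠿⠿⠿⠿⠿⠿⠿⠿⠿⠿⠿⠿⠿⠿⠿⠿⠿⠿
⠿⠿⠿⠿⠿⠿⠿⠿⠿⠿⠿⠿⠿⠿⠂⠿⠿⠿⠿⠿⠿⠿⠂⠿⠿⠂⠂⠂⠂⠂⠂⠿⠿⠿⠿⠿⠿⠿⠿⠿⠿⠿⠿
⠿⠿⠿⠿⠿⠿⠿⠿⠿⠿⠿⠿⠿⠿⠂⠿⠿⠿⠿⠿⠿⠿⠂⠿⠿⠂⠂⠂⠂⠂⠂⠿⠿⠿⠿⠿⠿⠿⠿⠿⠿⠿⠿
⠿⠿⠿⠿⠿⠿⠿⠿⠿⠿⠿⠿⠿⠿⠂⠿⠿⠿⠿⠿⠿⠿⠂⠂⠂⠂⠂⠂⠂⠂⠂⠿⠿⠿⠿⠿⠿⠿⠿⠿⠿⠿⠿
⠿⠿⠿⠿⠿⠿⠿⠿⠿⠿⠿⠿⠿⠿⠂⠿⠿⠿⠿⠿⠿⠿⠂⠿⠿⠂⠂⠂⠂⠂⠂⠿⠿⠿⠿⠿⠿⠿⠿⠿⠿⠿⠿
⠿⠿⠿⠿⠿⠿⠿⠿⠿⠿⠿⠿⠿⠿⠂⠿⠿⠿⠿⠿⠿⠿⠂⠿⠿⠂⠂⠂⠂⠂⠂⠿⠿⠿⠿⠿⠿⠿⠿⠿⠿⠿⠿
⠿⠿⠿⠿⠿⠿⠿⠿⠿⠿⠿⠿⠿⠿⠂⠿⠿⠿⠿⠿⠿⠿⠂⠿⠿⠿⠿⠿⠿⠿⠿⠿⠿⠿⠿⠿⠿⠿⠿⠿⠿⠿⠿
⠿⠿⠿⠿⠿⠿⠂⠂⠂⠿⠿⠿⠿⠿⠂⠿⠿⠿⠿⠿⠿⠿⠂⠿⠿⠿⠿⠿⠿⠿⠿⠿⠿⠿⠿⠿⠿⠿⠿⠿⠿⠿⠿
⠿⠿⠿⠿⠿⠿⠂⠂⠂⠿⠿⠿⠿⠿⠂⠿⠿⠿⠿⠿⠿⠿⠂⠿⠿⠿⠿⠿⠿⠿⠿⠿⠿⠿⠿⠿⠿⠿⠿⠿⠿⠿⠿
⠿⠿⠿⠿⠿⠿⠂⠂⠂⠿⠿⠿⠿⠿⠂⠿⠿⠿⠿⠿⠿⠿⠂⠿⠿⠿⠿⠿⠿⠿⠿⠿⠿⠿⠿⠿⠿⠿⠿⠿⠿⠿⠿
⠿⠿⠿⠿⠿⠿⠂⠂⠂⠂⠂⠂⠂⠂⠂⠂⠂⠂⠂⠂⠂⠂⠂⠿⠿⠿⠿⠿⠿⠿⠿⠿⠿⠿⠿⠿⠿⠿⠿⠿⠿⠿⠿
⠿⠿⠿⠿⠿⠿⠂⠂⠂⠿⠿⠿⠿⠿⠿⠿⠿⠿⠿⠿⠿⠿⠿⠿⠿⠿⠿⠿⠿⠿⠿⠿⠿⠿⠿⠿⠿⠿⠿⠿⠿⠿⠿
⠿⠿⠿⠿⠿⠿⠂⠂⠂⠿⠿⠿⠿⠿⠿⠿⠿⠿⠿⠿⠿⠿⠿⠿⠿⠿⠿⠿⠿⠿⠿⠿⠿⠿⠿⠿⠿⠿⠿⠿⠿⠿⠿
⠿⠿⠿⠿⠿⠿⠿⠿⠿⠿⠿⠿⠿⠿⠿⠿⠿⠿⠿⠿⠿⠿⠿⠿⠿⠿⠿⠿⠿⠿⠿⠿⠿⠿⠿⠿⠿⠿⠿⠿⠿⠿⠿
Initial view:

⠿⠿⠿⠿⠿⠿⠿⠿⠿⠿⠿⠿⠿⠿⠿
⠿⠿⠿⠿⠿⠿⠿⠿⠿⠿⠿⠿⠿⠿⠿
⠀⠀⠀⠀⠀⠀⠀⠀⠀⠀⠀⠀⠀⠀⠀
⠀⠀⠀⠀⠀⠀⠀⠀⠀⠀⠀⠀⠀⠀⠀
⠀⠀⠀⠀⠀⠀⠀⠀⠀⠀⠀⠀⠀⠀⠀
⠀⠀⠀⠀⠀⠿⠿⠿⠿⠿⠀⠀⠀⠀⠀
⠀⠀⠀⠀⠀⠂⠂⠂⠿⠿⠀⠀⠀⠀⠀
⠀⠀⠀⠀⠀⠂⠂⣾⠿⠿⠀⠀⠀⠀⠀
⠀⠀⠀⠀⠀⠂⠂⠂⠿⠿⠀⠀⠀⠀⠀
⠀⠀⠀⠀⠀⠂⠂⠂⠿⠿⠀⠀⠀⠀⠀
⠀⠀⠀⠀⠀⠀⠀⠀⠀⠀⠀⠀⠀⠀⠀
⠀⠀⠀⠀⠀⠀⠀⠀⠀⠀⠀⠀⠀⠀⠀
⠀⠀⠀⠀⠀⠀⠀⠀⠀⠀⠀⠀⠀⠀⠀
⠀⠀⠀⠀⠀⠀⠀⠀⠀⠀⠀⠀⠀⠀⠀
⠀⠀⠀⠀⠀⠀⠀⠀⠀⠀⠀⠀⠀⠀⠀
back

⠿⠿⠿⠿⠿⠿⠿⠿⠿⠿⠿⠿⠿⠿⠿
⠀⠀⠀⠀⠀⠀⠀⠀⠀⠀⠀⠀⠀⠀⠀
⠀⠀⠀⠀⠀⠀⠀⠀⠀⠀⠀⠀⠀⠀⠀
⠀⠀⠀⠀⠀⠀⠀⠀⠀⠀⠀⠀⠀⠀⠀
⠀⠀⠀⠀⠀⠿⠿⠿⠿⠿⠀⠀⠀⠀⠀
⠀⠀⠀⠀⠀⠂⠂⠂⠿⠿⠀⠀⠀⠀⠀
⠀⠀⠀⠀⠀⠂⠂⠂⠿⠿⠀⠀⠀⠀⠀
⠀⠀⠀⠀⠀⠂⠂⣾⠿⠿⠀⠀⠀⠀⠀
⠀⠀⠀⠀⠀⠂⠂⠂⠿⠿⠀⠀⠀⠀⠀
⠀⠀⠀⠀⠀⠂⠂⠂⠿⠿⠀⠀⠀⠀⠀
⠀⠀⠀⠀⠀⠀⠀⠀⠀⠀⠀⠀⠀⠀⠀
⠀⠀⠀⠀⠀⠀⠀⠀⠀⠀⠀⠀⠀⠀⠀
⠀⠀⠀⠀⠀⠀⠀⠀⠀⠀⠀⠀⠀⠀⠀
⠀⠀⠀⠀⠀⠀⠀⠀⠀⠀⠀⠀⠀⠀⠀
⠀⠀⠀⠀⠀⠀⠀⠀⠀⠀⠀⠀⠀⠀⠀

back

⠀⠀⠀⠀⠀⠀⠀⠀⠀⠀⠀⠀⠀⠀⠀
⠀⠀⠀⠀⠀⠀⠀⠀⠀⠀⠀⠀⠀⠀⠀
⠀⠀⠀⠀⠀⠀⠀⠀⠀⠀⠀⠀⠀⠀⠀
⠀⠀⠀⠀⠀⠿⠿⠿⠿⠿⠀⠀⠀⠀⠀
⠀⠀⠀⠀⠀⠂⠂⠂⠿⠿⠀⠀⠀⠀⠀
⠀⠀⠀⠀⠀⠂⠂⠂⠿⠿⠀⠀⠀⠀⠀
⠀⠀⠀⠀⠀⠂⠂⠂⠿⠿⠀⠀⠀⠀⠀
⠀⠀⠀⠀⠀⠂⠂⣾⠿⠿⠀⠀⠀⠀⠀
⠀⠀⠀⠀⠀⠂⠂⠂⠿⠿⠀⠀⠀⠀⠀
⠀⠀⠀⠀⠀⠛⠂⠂⠿⠿⠀⠀⠀⠀⠀
⠀⠀⠀⠀⠀⠀⠀⠀⠀⠀⠀⠀⠀⠀⠀
⠀⠀⠀⠀⠀⠀⠀⠀⠀⠀⠀⠀⠀⠀⠀
⠀⠀⠀⠀⠀⠀⠀⠀⠀⠀⠀⠀⠀⠀⠀
⠀⠀⠀⠀⠀⠀⠀⠀⠀⠀⠀⠀⠀⠀⠀
⠀⠀⠀⠀⠀⠀⠀⠀⠀⠀⠀⠀⠀⠀⠀

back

⠀⠀⠀⠀⠀⠀⠀⠀⠀⠀⠀⠀⠀⠀⠀
⠀⠀⠀⠀⠀⠀⠀⠀⠀⠀⠀⠀⠀⠀⠀
⠀⠀⠀⠀⠀⠿⠿⠿⠿⠿⠀⠀⠀⠀⠀
⠀⠀⠀⠀⠀⠂⠂⠂⠿⠿⠀⠀⠀⠀⠀
⠀⠀⠀⠀⠀⠂⠂⠂⠿⠿⠀⠀⠀⠀⠀
⠀⠀⠀⠀⠀⠂⠂⠂⠿⠿⠀⠀⠀⠀⠀
⠀⠀⠀⠀⠀⠂⠂⠂⠿⠿⠀⠀⠀⠀⠀
⠀⠀⠀⠀⠀⠂⠂⣾⠿⠿⠀⠀⠀⠀⠀
⠀⠀⠀⠀⠀⠛⠂⠂⠿⠿⠀⠀⠀⠀⠀
⠀⠀⠀⠀⠀⠂⠿⠿⠿⠿⠀⠀⠀⠀⠀
⠀⠀⠀⠀⠀⠀⠀⠀⠀⠀⠀⠀⠀⠀⠀
⠀⠀⠀⠀⠀⠀⠀⠀⠀⠀⠀⠀⠀⠀⠀
⠀⠀⠀⠀⠀⠀⠀⠀⠀⠀⠀⠀⠀⠀⠀
⠀⠀⠀⠀⠀⠀⠀⠀⠀⠀⠀⠀⠀⠀⠀
⠀⠀⠀⠀⠀⠀⠀⠀⠀⠀⠀⠀⠀⠀⠀

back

⠀⠀⠀⠀⠀⠀⠀⠀⠀⠀⠀⠀⠀⠀⠀
⠀⠀⠀⠀⠀⠿⠿⠿⠿⠿⠀⠀⠀⠀⠀
⠀⠀⠀⠀⠀⠂⠂⠂⠿⠿⠀⠀⠀⠀⠀
⠀⠀⠀⠀⠀⠂⠂⠂⠿⠿⠀⠀⠀⠀⠀
⠀⠀⠀⠀⠀⠂⠂⠂⠿⠿⠀⠀⠀⠀⠀
⠀⠀⠀⠀⠀⠂⠂⠂⠿⠿⠀⠀⠀⠀⠀
⠀⠀⠀⠀⠀⠂⠂⠂⠿⠿⠀⠀⠀⠀⠀
⠀⠀⠀⠀⠀⠛⠂⣾⠿⠿⠀⠀⠀⠀⠀
⠀⠀⠀⠀⠀⠂⠿⠿⠿⠿⠀⠀⠀⠀⠀
⠀⠀⠀⠀⠀⠂⠿⠿⠿⠿⠀⠀⠀⠀⠀
⠀⠀⠀⠀⠀⠀⠀⠀⠀⠀⠀⠀⠀⠀⠀
⠀⠀⠀⠀⠀⠀⠀⠀⠀⠀⠀⠀⠀⠀⠀
⠀⠀⠀⠀⠀⠀⠀⠀⠀⠀⠀⠀⠀⠀⠀
⠀⠀⠀⠀⠀⠀⠀⠀⠀⠀⠀⠀⠀⠀⠀
⠀⠀⠀⠀⠀⠀⠀⠀⠀⠀⠀⠀⠀⠀⠀

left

⠀⠀⠀⠀⠀⠀⠀⠀⠀⠀⠀⠀⠀⠀⠀
⠀⠀⠀⠀⠀⠀⠿⠿⠿⠿⠿⠀⠀⠀⠀
⠀⠀⠀⠀⠀⠀⠂⠂⠂⠿⠿⠀⠀⠀⠀
⠀⠀⠀⠀⠀⠀⠂⠂⠂⠿⠿⠀⠀⠀⠀
⠀⠀⠀⠀⠀⠀⠂⠂⠂⠿⠿⠀⠀⠀⠀
⠀⠀⠀⠀⠀⠂⠂⠂⠂⠿⠿⠀⠀⠀⠀
⠀⠀⠀⠀⠀⠂⠂⠂⠂⠿⠿⠀⠀⠀⠀
⠀⠀⠀⠀⠀⠂⠛⣾⠂⠿⠿⠀⠀⠀⠀
⠀⠀⠀⠀⠀⠿⠂⠿⠿⠿⠿⠀⠀⠀⠀
⠀⠀⠀⠀⠀⠿⠂⠿⠿⠿⠿⠀⠀⠀⠀
⠀⠀⠀⠀⠀⠀⠀⠀⠀⠀⠀⠀⠀⠀⠀
⠀⠀⠀⠀⠀⠀⠀⠀⠀⠀⠀⠀⠀⠀⠀
⠀⠀⠀⠀⠀⠀⠀⠀⠀⠀⠀⠀⠀⠀⠀
⠀⠀⠀⠀⠀⠀⠀⠀⠀⠀⠀⠀⠀⠀⠀
⠀⠀⠀⠀⠀⠀⠀⠀⠀⠀⠀⠀⠀⠀⠀

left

⠀⠀⠀⠀⠀⠀⠀⠀⠀⠀⠀⠀⠀⠀⠀
⠀⠀⠀⠀⠀⠀⠀⠿⠿⠿⠿⠿⠀⠀⠀
⠀⠀⠀⠀⠀⠀⠀⠂⠂⠂⠿⠿⠀⠀⠀
⠀⠀⠀⠀⠀⠀⠀⠂⠂⠂⠿⠿⠀⠀⠀
⠀⠀⠀⠀⠀⠀⠀⠂⠂⠂⠿⠿⠀⠀⠀
⠀⠀⠀⠀⠀⠂⠂⠂⠂⠂⠿⠿⠀⠀⠀
⠀⠀⠀⠀⠀⠂⠂⠂⠂⠂⠿⠿⠀⠀⠀
⠀⠀⠀⠀⠀⠂⠂⣾⠂⠂⠿⠿⠀⠀⠀
⠀⠀⠀⠀⠀⠿⠿⠂⠿⠿⠿⠿⠀⠀⠀
⠀⠀⠀⠀⠀⠿⠿⠂⠿⠿⠿⠿⠀⠀⠀
⠀⠀⠀⠀⠀⠀⠀⠀⠀⠀⠀⠀⠀⠀⠀
⠀⠀⠀⠀⠀⠀⠀⠀⠀⠀⠀⠀⠀⠀⠀
⠀⠀⠀⠀⠀⠀⠀⠀⠀⠀⠀⠀⠀⠀⠀
⠀⠀⠀⠀⠀⠀⠀⠀⠀⠀⠀⠀⠀⠀⠀
⠀⠀⠀⠀⠀⠀⠀⠀⠀⠀⠀⠀⠀⠀⠀

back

⠀⠀⠀⠀⠀⠀⠀⠿⠿⠿⠿⠿⠀⠀⠀
⠀⠀⠀⠀⠀⠀⠀⠂⠂⠂⠿⠿⠀⠀⠀
⠀⠀⠀⠀⠀⠀⠀⠂⠂⠂⠿⠿⠀⠀⠀
⠀⠀⠀⠀⠀⠀⠀⠂⠂⠂⠿⠿⠀⠀⠀
⠀⠀⠀⠀⠀⠂⠂⠂⠂⠂⠿⠿⠀⠀⠀
⠀⠀⠀⠀⠀⠂⠂⠂⠂⠂⠿⠿⠀⠀⠀
⠀⠀⠀⠀⠀⠂⠂⠛⠂⠂⠿⠿⠀⠀⠀
⠀⠀⠀⠀⠀⠿⠿⣾⠿⠿⠿⠿⠀⠀⠀
⠀⠀⠀⠀⠀⠿⠿⠂⠿⠿⠿⠿⠀⠀⠀
⠀⠀⠀⠀⠀⠿⠿⠂⠿⠿⠀⠀⠀⠀⠀
⠀⠀⠀⠀⠀⠀⠀⠀⠀⠀⠀⠀⠀⠀⠀
⠀⠀⠀⠀⠀⠀⠀⠀⠀⠀⠀⠀⠀⠀⠀
⠀⠀⠀⠀⠀⠀⠀⠀⠀⠀⠀⠀⠀⠀⠀
⠀⠀⠀⠀⠀⠀⠀⠀⠀⠀⠀⠀⠀⠀⠀
⠀⠀⠀⠀⠀⠀⠀⠀⠀⠀⠀⠀⠀⠀⠀

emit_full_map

⠀⠀⠿⠿⠿⠿⠿
⠀⠀⠂⠂⠂⠿⠿
⠀⠀⠂⠂⠂⠿⠿
⠀⠀⠂⠂⠂⠿⠿
⠂⠂⠂⠂⠂⠿⠿
⠂⠂⠂⠂⠂⠿⠿
⠂⠂⠛⠂⠂⠿⠿
⠿⠿⣾⠿⠿⠿⠿
⠿⠿⠂⠿⠿⠿⠿
⠿⠿⠂⠿⠿⠀⠀

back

⠀⠀⠀⠀⠀⠀⠀⠂⠂⠂⠿⠿⠀⠀⠀
⠀⠀⠀⠀⠀⠀⠀⠂⠂⠂⠿⠿⠀⠀⠀
⠀⠀⠀⠀⠀⠀⠀⠂⠂⠂⠿⠿⠀⠀⠀
⠀⠀⠀⠀⠀⠂⠂⠂⠂⠂⠿⠿⠀⠀⠀
⠀⠀⠀⠀⠀⠂⠂⠂⠂⠂⠿⠿⠀⠀⠀
⠀⠀⠀⠀⠀⠂⠂⠛⠂⠂⠿⠿⠀⠀⠀
⠀⠀⠀⠀⠀⠿⠿⠂⠿⠿⠿⠿⠀⠀⠀
⠀⠀⠀⠀⠀⠿⠿⣾⠿⠿⠿⠿⠀⠀⠀
⠀⠀⠀⠀⠀⠿⠿⠂⠿⠿⠀⠀⠀⠀⠀
⠀⠀⠀⠀⠀⠿⠿⠂⠿⠿⠀⠀⠀⠀⠀
⠀⠀⠀⠀⠀⠀⠀⠀⠀⠀⠀⠀⠀⠀⠀
⠀⠀⠀⠀⠀⠀⠀⠀⠀⠀⠀⠀⠀⠀⠀
⠀⠀⠀⠀⠀⠀⠀⠀⠀⠀⠀⠀⠀⠀⠀
⠀⠀⠀⠀⠀⠀⠀⠀⠀⠀⠀⠀⠀⠀⠀
⠀⠀⠀⠀⠀⠀⠀⠀⠀⠀⠀⠀⠀⠀⠀

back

⠀⠀⠀⠀⠀⠀⠀⠂⠂⠂⠿⠿⠀⠀⠀
⠀⠀⠀⠀⠀⠀⠀⠂⠂⠂⠿⠿⠀⠀⠀
⠀⠀⠀⠀⠀⠂⠂⠂⠂⠂⠿⠿⠀⠀⠀
⠀⠀⠀⠀⠀⠂⠂⠂⠂⠂⠿⠿⠀⠀⠀
⠀⠀⠀⠀⠀⠂⠂⠛⠂⠂⠿⠿⠀⠀⠀
⠀⠀⠀⠀⠀⠿⠿⠂⠿⠿⠿⠿⠀⠀⠀
⠀⠀⠀⠀⠀⠿⠿⠂⠿⠿⠿⠿⠀⠀⠀
⠀⠀⠀⠀⠀⠿⠿⣾⠿⠿⠀⠀⠀⠀⠀
⠀⠀⠀⠀⠀⠿⠿⠂⠿⠿⠀⠀⠀⠀⠀
⠀⠀⠀⠀⠀⠿⠿⠂⠿⠿⠀⠀⠀⠀⠀
⠀⠀⠀⠀⠀⠀⠀⠀⠀⠀⠀⠀⠀⠀⠀
⠀⠀⠀⠀⠀⠀⠀⠀⠀⠀⠀⠀⠀⠀⠀
⠀⠀⠀⠀⠀⠀⠀⠀⠀⠀⠀⠀⠀⠀⠀
⠀⠀⠀⠀⠀⠀⠀⠀⠀⠀⠀⠀⠀⠀⠀
⠀⠀⠀⠀⠀⠀⠀⠀⠀⠀⠀⠀⠀⠀⠀

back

⠀⠀⠀⠀⠀⠀⠀⠂⠂⠂⠿⠿⠀⠀⠀
⠀⠀⠀⠀⠀⠂⠂⠂⠂⠂⠿⠿⠀⠀⠀
⠀⠀⠀⠀⠀⠂⠂⠂⠂⠂⠿⠿⠀⠀⠀
⠀⠀⠀⠀⠀⠂⠂⠛⠂⠂⠿⠿⠀⠀⠀
⠀⠀⠀⠀⠀⠿⠿⠂⠿⠿⠿⠿⠀⠀⠀
⠀⠀⠀⠀⠀⠿⠿⠂⠿⠿⠿⠿⠀⠀⠀
⠀⠀⠀⠀⠀⠿⠿⠂⠿⠿⠀⠀⠀⠀⠀
⠀⠀⠀⠀⠀⠿⠿⣾⠿⠿⠀⠀⠀⠀⠀
⠀⠀⠀⠀⠀⠿⠿⠂⠿⠿⠀⠀⠀⠀⠀
⠀⠀⠀⠀⠀⠿⠿⠂⠿⠿⠀⠀⠀⠀⠀
⠀⠀⠀⠀⠀⠀⠀⠀⠀⠀⠀⠀⠀⠀⠀
⠀⠀⠀⠀⠀⠀⠀⠀⠀⠀⠀⠀⠀⠀⠀
⠀⠀⠀⠀⠀⠀⠀⠀⠀⠀⠀⠀⠀⠀⠀
⠀⠀⠀⠀⠀⠀⠀⠀⠀⠀⠀⠀⠀⠀⠀
⠀⠀⠀⠀⠀⠀⠀⠀⠀⠀⠀⠀⠀⠀⠀

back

⠀⠀⠀⠀⠀⠂⠂⠂⠂⠂⠿⠿⠀⠀⠀
⠀⠀⠀⠀⠀⠂⠂⠂⠂⠂⠿⠿⠀⠀⠀
⠀⠀⠀⠀⠀⠂⠂⠛⠂⠂⠿⠿⠀⠀⠀
⠀⠀⠀⠀⠀⠿⠿⠂⠿⠿⠿⠿⠀⠀⠀
⠀⠀⠀⠀⠀⠿⠿⠂⠿⠿⠿⠿⠀⠀⠀
⠀⠀⠀⠀⠀⠿⠿⠂⠿⠿⠀⠀⠀⠀⠀
⠀⠀⠀⠀⠀⠿⠿⠂⠿⠿⠀⠀⠀⠀⠀
⠀⠀⠀⠀⠀⠿⠿⣾⠿⠿⠀⠀⠀⠀⠀
⠀⠀⠀⠀⠀⠿⠿⠂⠿⠿⠀⠀⠀⠀⠀
⠀⠀⠀⠀⠀⠿⠿⠂⠿⠿⠀⠀⠀⠀⠀
⠀⠀⠀⠀⠀⠀⠀⠀⠀⠀⠀⠀⠀⠀⠀
⠀⠀⠀⠀⠀⠀⠀⠀⠀⠀⠀⠀⠀⠀⠀
⠀⠀⠀⠀⠀⠀⠀⠀⠀⠀⠀⠀⠀⠀⠀
⠀⠀⠀⠀⠀⠀⠀⠀⠀⠀⠀⠀⠀⠀⠀
⠀⠀⠀⠀⠀⠀⠀⠀⠀⠀⠀⠀⠀⠀⠀

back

⠀⠀⠀⠀⠀⠂⠂⠂⠂⠂⠿⠿⠀⠀⠀
⠀⠀⠀⠀⠀⠂⠂⠛⠂⠂⠿⠿⠀⠀⠀
⠀⠀⠀⠀⠀⠿⠿⠂⠿⠿⠿⠿⠀⠀⠀
⠀⠀⠀⠀⠀⠿⠿⠂⠿⠿⠿⠿⠀⠀⠀
⠀⠀⠀⠀⠀⠿⠿⠂⠿⠿⠀⠀⠀⠀⠀
⠀⠀⠀⠀⠀⠿⠿⠂⠿⠿⠀⠀⠀⠀⠀
⠀⠀⠀⠀⠀⠿⠿⠂⠿⠿⠀⠀⠀⠀⠀
⠀⠀⠀⠀⠀⠿⠿⣾⠿⠿⠀⠀⠀⠀⠀
⠀⠀⠀⠀⠀⠿⠿⠂⠿⠿⠀⠀⠀⠀⠀
⠀⠀⠀⠀⠀⠿⠿⠂⠿⠿⠀⠀⠀⠀⠀
⠀⠀⠀⠀⠀⠀⠀⠀⠀⠀⠀⠀⠀⠀⠀
⠀⠀⠀⠀⠀⠀⠀⠀⠀⠀⠀⠀⠀⠀⠀
⠀⠀⠀⠀⠀⠀⠀⠀⠀⠀⠀⠀⠀⠀⠀
⠀⠀⠀⠀⠀⠀⠀⠀⠀⠀⠀⠀⠀⠀⠀
⠀⠀⠀⠀⠀⠀⠀⠀⠀⠀⠀⠀⠀⠀⠀

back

⠀⠀⠀⠀⠀⠂⠂⠛⠂⠂⠿⠿⠀⠀⠀
⠀⠀⠀⠀⠀⠿⠿⠂⠿⠿⠿⠿⠀⠀⠀
⠀⠀⠀⠀⠀⠿⠿⠂⠿⠿⠿⠿⠀⠀⠀
⠀⠀⠀⠀⠀⠿⠿⠂⠿⠿⠀⠀⠀⠀⠀
⠀⠀⠀⠀⠀⠿⠿⠂⠿⠿⠀⠀⠀⠀⠀
⠀⠀⠀⠀⠀⠿⠿⠂⠿⠿⠀⠀⠀⠀⠀
⠀⠀⠀⠀⠀⠿⠿⠂⠿⠿⠀⠀⠀⠀⠀
⠀⠀⠀⠀⠀⠿⠿⣾⠿⠿⠀⠀⠀⠀⠀
⠀⠀⠀⠀⠀⠿⠿⠂⠿⠿⠀⠀⠀⠀⠀
⠀⠀⠀⠀⠀⠿⠿⠂⠿⠿⠀⠀⠀⠀⠀
⠀⠀⠀⠀⠀⠀⠀⠀⠀⠀⠀⠀⠀⠀⠀
⠀⠀⠀⠀⠀⠀⠀⠀⠀⠀⠀⠀⠀⠀⠀
⠀⠀⠀⠀⠀⠀⠀⠀⠀⠀⠀⠀⠀⠀⠀
⠀⠀⠀⠀⠀⠀⠀⠀⠀⠀⠀⠀⠀⠀⠀
⠀⠀⠀⠀⠀⠀⠀⠀⠀⠀⠀⠀⠀⠀⠀

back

⠀⠀⠀⠀⠀⠿⠿⠂⠿⠿⠿⠿⠀⠀⠀
⠀⠀⠀⠀⠀⠿⠿⠂⠿⠿⠿⠿⠀⠀⠀
⠀⠀⠀⠀⠀⠿⠿⠂⠿⠿⠀⠀⠀⠀⠀
⠀⠀⠀⠀⠀⠿⠿⠂⠿⠿⠀⠀⠀⠀⠀
⠀⠀⠀⠀⠀⠿⠿⠂⠿⠿⠀⠀⠀⠀⠀
⠀⠀⠀⠀⠀⠿⠿⠂⠿⠿⠀⠀⠀⠀⠀
⠀⠀⠀⠀⠀⠿⠿⠂⠿⠿⠀⠀⠀⠀⠀
⠀⠀⠀⠀⠀⠿⠿⣾⠿⠿⠀⠀⠀⠀⠀
⠀⠀⠀⠀⠀⠿⠿⠂⠿⠿⠀⠀⠀⠀⠀
⠀⠀⠀⠀⠀⠿⠿⠂⠿⠿⠀⠀⠀⠀⠀
⠀⠀⠀⠀⠀⠀⠀⠀⠀⠀⠀⠀⠀⠀⠀
⠀⠀⠀⠀⠀⠀⠀⠀⠀⠀⠀⠀⠀⠀⠀
⠀⠀⠀⠀⠀⠀⠀⠀⠀⠀⠀⠀⠀⠀⠀
⠀⠀⠀⠀⠀⠀⠀⠀⠀⠀⠀⠀⠀⠀⠀
⠀⠀⠀⠀⠀⠀⠀⠀⠀⠀⠀⠀⠀⠀⠀

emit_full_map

⠀⠀⠿⠿⠿⠿⠿
⠀⠀⠂⠂⠂⠿⠿
⠀⠀⠂⠂⠂⠿⠿
⠀⠀⠂⠂⠂⠿⠿
⠂⠂⠂⠂⠂⠿⠿
⠂⠂⠂⠂⠂⠿⠿
⠂⠂⠛⠂⠂⠿⠿
⠿⠿⠂⠿⠿⠿⠿
⠿⠿⠂⠿⠿⠿⠿
⠿⠿⠂⠿⠿⠀⠀
⠿⠿⠂⠿⠿⠀⠀
⠿⠿⠂⠿⠿⠀⠀
⠿⠿⠂⠿⠿⠀⠀
⠿⠿⠂⠿⠿⠀⠀
⠿⠿⣾⠿⠿⠀⠀
⠿⠿⠂⠿⠿⠀⠀
⠿⠿⠂⠿⠿⠀⠀
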